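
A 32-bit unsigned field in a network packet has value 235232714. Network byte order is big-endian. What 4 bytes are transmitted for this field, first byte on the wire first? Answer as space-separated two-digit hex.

235232714 in hexadecimal, padded to 32 bits, is 0x0E055DCA.
Split into bytes (most-significant first): 0E 05 5D CA.
Big-endian: lowest address holds the most-significant byte.
So the memory order matches the most-significant-first order: 0E 05 5D CA.

0E 05 5D CA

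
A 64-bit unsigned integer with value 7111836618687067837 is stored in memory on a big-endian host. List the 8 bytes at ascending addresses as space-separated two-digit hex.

62 B2 51 B9 7D 75 36 BD

7111836618687067837 in hexadecimal, padded to 64 bits, is 0x62B251B97D7536BD.
Split into bytes (most-significant first): 62 B2 51 B9 7D 75 36 BD.
Big-endian: lowest address holds the most-significant byte.
So the memory order matches the most-significant-first order: 62 B2 51 B9 7D 75 36 BD.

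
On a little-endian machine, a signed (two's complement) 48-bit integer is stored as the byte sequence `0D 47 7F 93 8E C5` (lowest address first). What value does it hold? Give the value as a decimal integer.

-64258826090739

Little-endian: lowest address holds the least-significant byte.
Reassemble most-significant byte first: C5 8E 93 7F 47 0D → 0xC58E937F470D.
Top bit is set, so as a signed 48-bit value this is 0xC58E937F470D − 2^48 = -64258826090739.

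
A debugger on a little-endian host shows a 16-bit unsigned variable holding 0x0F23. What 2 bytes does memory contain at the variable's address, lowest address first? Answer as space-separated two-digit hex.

Split into bytes (most-significant first): 0F 23.
In little-endian order the low byte comes first in memory.
So at ascending addresses the bytes are 23 0F.

23 0F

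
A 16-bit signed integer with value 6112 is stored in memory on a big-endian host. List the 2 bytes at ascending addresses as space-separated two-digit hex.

6112 in hexadecimal, padded to 16 bits, is 0x17E0.
Split into bytes (most-significant first): 17 E0.
Big-endian stores the most-significant byte at the lowest address.
So the memory order matches the most-significant-first order: 17 E0.

17 E0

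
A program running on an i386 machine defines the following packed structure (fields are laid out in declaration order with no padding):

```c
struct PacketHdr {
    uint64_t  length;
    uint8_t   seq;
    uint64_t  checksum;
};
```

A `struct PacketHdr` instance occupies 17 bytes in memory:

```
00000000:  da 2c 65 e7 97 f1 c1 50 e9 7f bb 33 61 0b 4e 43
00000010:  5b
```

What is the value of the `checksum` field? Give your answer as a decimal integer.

`checksum` follows `length` (8 B), `seq` (1 B), so it starts at offset 8 + 1 = 9 and occupies 8 bytes.
Bytes at offsets 9..16: 7F BB 33 61 0B 4E 43 5B.
Little-endian stores the least-significant byte at the lowest address.
Reassemble most-significant byte first: 5B 43 4E 0B 61 33 BB 7F → 0x5B434E0B6133BB7F.
0x5B434E0B6133BB7F = 6576185691673443199.

6576185691673443199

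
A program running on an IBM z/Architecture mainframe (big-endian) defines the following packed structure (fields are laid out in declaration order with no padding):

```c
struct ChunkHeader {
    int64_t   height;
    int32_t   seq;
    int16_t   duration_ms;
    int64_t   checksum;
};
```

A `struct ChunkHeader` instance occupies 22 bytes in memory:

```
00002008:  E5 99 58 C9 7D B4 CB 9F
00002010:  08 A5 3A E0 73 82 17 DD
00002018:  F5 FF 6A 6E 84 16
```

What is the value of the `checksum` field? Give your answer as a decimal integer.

`checksum` follows `height` (8 B), `seq` (4 B), `duration_ms` (2 B), so it starts at offset 8 + 4 + 2 = 14 and occupies 8 bytes.
Bytes at offsets 14..21: 17 DD F5 FF 6A 6E 84 16.
Big-endian: lowest address holds the most-significant byte.
The bytes are already most-significant first: 0x17DDF5FF6A6E8416.
0x17DDF5FF6A6E8416 = 1719801110076490774.

1719801110076490774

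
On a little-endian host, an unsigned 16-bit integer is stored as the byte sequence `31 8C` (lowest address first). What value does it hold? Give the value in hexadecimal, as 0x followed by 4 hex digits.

Little-endian stores the least-significant byte at the lowest address.
Reassemble most-significant byte first: 8C 31 → 0x8C31.

0x8C31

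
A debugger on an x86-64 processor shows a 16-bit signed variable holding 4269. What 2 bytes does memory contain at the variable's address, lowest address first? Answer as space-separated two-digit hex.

4269 in hexadecimal, padded to 16 bits, is 0x10AD.
Split into bytes (most-significant first): 10 AD.
Little-endian: lowest address holds the least-significant byte.
So at ascending addresses the bytes are AD 10.

AD 10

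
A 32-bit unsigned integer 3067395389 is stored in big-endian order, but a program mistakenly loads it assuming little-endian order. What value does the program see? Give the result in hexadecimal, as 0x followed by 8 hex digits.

0x3DBDD4B6

3067395389 in 32-bit hexadecimal is 0xB6D4BD3D.
Stored big-endian, the bytes at ascending addresses are B6 D4 BD 3D.
Read back as little-endian, the first byte is least significant, giving 0x3DBDD4B6.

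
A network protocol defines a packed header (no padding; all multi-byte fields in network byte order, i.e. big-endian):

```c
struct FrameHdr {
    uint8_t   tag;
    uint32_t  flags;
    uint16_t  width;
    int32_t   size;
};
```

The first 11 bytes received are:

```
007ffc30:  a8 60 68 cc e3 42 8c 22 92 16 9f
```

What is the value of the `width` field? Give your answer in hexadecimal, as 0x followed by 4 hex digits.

0x428C

`width` follows `tag` (1 B), `flags` (4 B), so it starts at offset 1 + 4 = 5 and occupies 2 bytes.
Bytes at offsets 5..6: 42 8C.
In big-endian order the high byte comes first in memory.
The bytes are already most-significant first: 0x428C.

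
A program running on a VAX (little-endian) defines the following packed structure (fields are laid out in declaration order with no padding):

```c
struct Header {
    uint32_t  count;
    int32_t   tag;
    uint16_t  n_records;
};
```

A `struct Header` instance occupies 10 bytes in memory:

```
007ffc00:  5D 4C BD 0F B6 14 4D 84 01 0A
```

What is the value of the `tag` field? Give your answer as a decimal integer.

`tag` follows `count` (4 bytes), so it starts at byte offset 4 and occupies 4 bytes.
Bytes at offsets 4..7: B6 14 4D 84.
Little-endian: lowest address holds the least-significant byte.
Reassemble most-significant byte first: 84 4D 14 B6 → 0x844D14B6.
Top bit is set, so as a signed 32-bit value this is 0x844D14B6 − 2^32 = -2075323210.

-2075323210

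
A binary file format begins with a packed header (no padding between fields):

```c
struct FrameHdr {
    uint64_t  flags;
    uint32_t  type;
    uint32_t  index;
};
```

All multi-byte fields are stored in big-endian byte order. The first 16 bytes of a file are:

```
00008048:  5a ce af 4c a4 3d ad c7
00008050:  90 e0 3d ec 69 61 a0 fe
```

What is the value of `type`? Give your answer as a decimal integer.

2430615020

`type` follows `flags` (8 bytes), so it starts at byte offset 8 and occupies 4 bytes.
Bytes at offsets 8..11: 90 E0 3D EC.
Big-endian stores the most-significant byte at the lowest address.
The bytes are already most-significant first: 0x90E03DEC.
0x90E03DEC = 2430615020.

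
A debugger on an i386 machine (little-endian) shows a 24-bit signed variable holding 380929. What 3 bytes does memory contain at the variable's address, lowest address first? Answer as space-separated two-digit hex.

01 D0 05

380929 in hexadecimal, padded to 24 bits, is 0x05D001.
Split into bytes (most-significant first): 05 D0 01.
In little-endian order the low byte comes first in memory.
So at ascending addresses the bytes are 01 D0 05.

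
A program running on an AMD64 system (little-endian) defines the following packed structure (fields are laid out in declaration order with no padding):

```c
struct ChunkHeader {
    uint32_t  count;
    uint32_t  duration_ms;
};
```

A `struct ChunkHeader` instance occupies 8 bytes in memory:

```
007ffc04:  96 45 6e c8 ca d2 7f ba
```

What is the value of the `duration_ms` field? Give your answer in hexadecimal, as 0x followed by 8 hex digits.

`duration_ms` follows `count` (4 bytes), so it starts at byte offset 4 and occupies 4 bytes.
Bytes at offsets 4..7: CA D2 7F BA.
Little-endian stores the least-significant byte at the lowest address.
Reassemble most-significant byte first: BA 7F D2 CA → 0xBA7FD2CA.

0xBA7FD2CA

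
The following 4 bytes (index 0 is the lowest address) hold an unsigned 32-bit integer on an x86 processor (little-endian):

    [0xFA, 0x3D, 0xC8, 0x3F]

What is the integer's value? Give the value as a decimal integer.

1070087674

Little-endian: lowest address holds the least-significant byte.
Reassemble most-significant byte first: 3F C8 3D FA → 0x3FC83DFA.
0x3FC83DFA = 1070087674.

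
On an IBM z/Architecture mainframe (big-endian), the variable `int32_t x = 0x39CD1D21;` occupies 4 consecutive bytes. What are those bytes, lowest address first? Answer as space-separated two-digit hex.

Split into bytes (most-significant first): 39 CD 1D 21.
Big-endian stores the most-significant byte at the lowest address.
So the memory order matches the most-significant-first order: 39 CD 1D 21.

39 CD 1D 21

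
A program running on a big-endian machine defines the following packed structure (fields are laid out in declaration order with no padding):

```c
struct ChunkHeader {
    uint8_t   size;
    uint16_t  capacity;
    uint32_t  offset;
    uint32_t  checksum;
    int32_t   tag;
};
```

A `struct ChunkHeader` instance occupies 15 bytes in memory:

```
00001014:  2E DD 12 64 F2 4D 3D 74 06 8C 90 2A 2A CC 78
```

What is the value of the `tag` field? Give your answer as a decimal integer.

707447928

`tag` follows `size` (1 B), `capacity` (2 B), `offset` (4 B), `checksum` (4 B), so it starts at offset 1 + 2 + 4 + 4 = 11 and occupies 4 bytes.
Bytes at offsets 11..14: 2A 2A CC 78.
Big-endian: lowest address holds the most-significant byte.
The bytes are already most-significant first: 0x2A2ACC78.
0x2A2ACC78 = 707447928.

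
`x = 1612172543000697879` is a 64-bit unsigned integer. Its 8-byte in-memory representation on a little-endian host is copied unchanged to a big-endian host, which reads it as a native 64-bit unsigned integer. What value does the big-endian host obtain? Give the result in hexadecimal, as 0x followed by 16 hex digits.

0x17DC31DE62965F16

1612172543000697879 in 64-bit hexadecimal is 0x165F9662DE31DC17.
Stored little-endian, the bytes at ascending addresses are 17 DC 31 DE 62 96 5F 16.
Read back as big-endian, the last byte is least significant, giving 0x17DC31DE62965F16.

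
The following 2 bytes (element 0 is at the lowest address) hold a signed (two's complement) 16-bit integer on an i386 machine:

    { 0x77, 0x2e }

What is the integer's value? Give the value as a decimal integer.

11895

Little-endian: lowest address holds the least-significant byte.
Reassemble most-significant byte first: 2E 77 → 0x2E77.
0x2E77 = 11895.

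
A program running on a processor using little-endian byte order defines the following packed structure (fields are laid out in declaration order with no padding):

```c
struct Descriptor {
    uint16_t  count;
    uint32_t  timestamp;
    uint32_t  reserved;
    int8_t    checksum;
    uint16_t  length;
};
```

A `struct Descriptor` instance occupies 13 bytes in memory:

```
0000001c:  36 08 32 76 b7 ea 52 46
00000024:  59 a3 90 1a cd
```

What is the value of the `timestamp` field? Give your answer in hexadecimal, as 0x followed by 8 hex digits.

0xEAB77632

`timestamp` follows `count` (2 bytes), so it starts at byte offset 2 and occupies 4 bytes.
Bytes at offsets 2..5: 32 76 B7 EA.
Little-endian: lowest address holds the least-significant byte.
Reassemble most-significant byte first: EA B7 76 32 → 0xEAB77632.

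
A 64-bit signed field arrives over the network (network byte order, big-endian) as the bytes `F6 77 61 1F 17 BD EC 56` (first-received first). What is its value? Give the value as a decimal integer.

-686973631980508074

Big-endian stores the most-significant byte at the lowest address.
The bytes are already most-significant first: 0xF677611F17BDEC56.
Top bit is set, so as a signed 64-bit value this is 0xF677611F17BDEC56 − 2^64 = -686973631980508074.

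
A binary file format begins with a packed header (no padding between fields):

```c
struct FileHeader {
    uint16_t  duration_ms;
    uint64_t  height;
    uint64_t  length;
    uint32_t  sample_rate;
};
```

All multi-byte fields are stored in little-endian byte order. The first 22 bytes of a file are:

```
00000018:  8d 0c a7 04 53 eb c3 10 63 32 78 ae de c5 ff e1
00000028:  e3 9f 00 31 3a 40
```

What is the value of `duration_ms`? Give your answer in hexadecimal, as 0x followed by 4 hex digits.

`duration_ms` is the first field, at byte offset 0, occupying 2 bytes.
Bytes at offsets 0..1: 8D 0C.
Little-endian: lowest address holds the least-significant byte.
Reassemble most-significant byte first: 0C 8D → 0x0C8D.

0x0C8D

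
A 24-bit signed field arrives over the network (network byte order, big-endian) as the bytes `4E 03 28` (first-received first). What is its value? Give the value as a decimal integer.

Big-endian: lowest address holds the most-significant byte.
The bytes are already most-significant first: 0x4E0328.
0x4E0328 = 5112616.

5112616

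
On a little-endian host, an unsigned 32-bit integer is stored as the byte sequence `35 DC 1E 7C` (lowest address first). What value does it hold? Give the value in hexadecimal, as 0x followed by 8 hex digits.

Little-endian stores the least-significant byte at the lowest address.
Reassemble most-significant byte first: 7C 1E DC 35 → 0x7C1EDC35.

0x7C1EDC35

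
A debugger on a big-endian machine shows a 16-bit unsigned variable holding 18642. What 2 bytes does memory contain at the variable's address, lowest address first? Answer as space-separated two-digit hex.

48 D2

18642 in hexadecimal, padded to 16 bits, is 0x48D2.
Split into bytes (most-significant first): 48 D2.
Big-endian stores the most-significant byte at the lowest address.
So the memory order matches the most-significant-first order: 48 D2.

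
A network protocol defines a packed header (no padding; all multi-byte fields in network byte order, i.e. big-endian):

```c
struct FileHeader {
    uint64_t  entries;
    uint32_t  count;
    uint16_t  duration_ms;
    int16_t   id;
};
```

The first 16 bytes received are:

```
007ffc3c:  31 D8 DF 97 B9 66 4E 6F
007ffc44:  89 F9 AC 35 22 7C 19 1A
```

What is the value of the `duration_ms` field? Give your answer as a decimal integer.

8828

`duration_ms` follows `entries` (8 B), `count` (4 B), so it starts at offset 8 + 4 = 12 and occupies 2 bytes.
Bytes at offsets 12..13: 22 7C.
Big-endian stores the most-significant byte at the lowest address.
The bytes are already most-significant first: 0x227C.
0x227C = 8828.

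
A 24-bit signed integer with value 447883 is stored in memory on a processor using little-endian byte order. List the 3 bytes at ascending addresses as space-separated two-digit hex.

447883 in hexadecimal, padded to 24 bits, is 0x06D58B.
Split into bytes (most-significant first): 06 D5 8B.
In little-endian order the low byte comes first in memory.
So at ascending addresses the bytes are 8B D5 06.

8B D5 06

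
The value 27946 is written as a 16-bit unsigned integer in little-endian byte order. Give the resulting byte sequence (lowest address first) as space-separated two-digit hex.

27946 in hexadecimal, padded to 16 bits, is 0x6D2A.
Split into bytes (most-significant first): 6D 2A.
Little-endian stores the least-significant byte at the lowest address.
So at ascending addresses the bytes are 2A 6D.

2A 6D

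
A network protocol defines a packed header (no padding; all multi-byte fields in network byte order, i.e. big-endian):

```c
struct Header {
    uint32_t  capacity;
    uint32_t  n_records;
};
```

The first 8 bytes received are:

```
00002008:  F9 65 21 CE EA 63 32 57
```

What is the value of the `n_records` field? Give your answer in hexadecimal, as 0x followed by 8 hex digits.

`n_records` follows `capacity` (4 bytes), so it starts at byte offset 4 and occupies 4 bytes.
Bytes at offsets 4..7: EA 63 32 57.
Big-endian: lowest address holds the most-significant byte.
The bytes are already most-significant first: 0xEA633257.

0xEA633257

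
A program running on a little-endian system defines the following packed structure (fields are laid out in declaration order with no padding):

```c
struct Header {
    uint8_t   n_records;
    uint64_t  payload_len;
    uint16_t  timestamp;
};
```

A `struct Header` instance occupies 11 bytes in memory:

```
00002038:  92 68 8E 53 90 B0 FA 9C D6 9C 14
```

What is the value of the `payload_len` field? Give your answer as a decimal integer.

`payload_len` follows `n_records` (1 byte), so it starts at byte offset 1 and occupies 8 bytes.
Bytes at offsets 1..8: 68 8E 53 90 B0 FA 9C D6.
Little-endian: lowest address holds the least-significant byte.
Reassemble most-significant byte first: D6 9C FA B0 90 53 8E 68 → 0xD69CFAB090538E68.
0xD69CFAB090538E68 = 15464510856726023784.

15464510856726023784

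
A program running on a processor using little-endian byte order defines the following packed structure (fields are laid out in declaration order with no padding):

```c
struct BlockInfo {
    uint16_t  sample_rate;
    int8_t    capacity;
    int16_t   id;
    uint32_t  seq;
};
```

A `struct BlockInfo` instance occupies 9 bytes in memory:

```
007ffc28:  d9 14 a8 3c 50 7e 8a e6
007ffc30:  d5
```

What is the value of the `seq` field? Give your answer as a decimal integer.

3588655742

`seq` follows `sample_rate` (2 B), `capacity` (1 B), `id` (2 B), so it starts at offset 2 + 1 + 2 = 5 and occupies 4 bytes.
Bytes at offsets 5..8: 7E 8A E6 D5.
In little-endian order the low byte comes first in memory.
Reassemble most-significant byte first: D5 E6 8A 7E → 0xD5E68A7E.
0xD5E68A7E = 3588655742.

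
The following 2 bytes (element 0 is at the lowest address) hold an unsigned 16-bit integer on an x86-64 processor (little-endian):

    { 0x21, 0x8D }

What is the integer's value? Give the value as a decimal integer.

36129

Little-endian stores the least-significant byte at the lowest address.
Reassemble most-significant byte first: 8D 21 → 0x8D21.
0x8D21 = 36129.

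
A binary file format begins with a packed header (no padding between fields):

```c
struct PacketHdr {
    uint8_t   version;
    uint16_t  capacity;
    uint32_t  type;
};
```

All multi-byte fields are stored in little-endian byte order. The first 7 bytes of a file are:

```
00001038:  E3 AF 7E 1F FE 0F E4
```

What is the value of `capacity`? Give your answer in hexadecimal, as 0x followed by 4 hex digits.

`capacity` follows `version` (1 byte), so it starts at byte offset 1 and occupies 2 bytes.
Bytes at offsets 1..2: AF 7E.
Little-endian stores the least-significant byte at the lowest address.
Reassemble most-significant byte first: 7E AF → 0x7EAF.

0x7EAF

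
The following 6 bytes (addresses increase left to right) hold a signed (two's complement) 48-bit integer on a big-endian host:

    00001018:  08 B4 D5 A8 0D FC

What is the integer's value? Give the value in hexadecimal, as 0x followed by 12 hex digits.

Big-endian: lowest address holds the most-significant byte.
The bytes are already most-significant first: 0x08B4D5A80DFC.

0x08B4D5A80DFC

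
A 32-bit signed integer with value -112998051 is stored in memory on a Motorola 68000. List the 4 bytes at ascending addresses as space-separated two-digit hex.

Two's complement of -112998051 in 32 bits: 112998051 = 0x06BC36A3; invert → 0xF943C95C; add 1 → 0xF943C95D.
Split into bytes (most-significant first): F9 43 C9 5D.
Big-endian stores the most-significant byte at the lowest address.
So the memory order matches the most-significant-first order: F9 43 C9 5D.

F9 43 C9 5D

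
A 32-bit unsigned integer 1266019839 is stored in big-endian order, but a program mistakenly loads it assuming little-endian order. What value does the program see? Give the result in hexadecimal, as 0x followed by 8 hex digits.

1266019839 in 32-bit hexadecimal is 0x4B75EDFF.
Stored big-endian, the bytes at ascending addresses are 4B 75 ED FF.
Read back as little-endian, the first byte is least significant, giving 0xFFED754B.

0xFFED754B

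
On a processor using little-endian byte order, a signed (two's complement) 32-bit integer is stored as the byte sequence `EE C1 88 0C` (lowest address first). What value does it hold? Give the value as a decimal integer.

In little-endian order the low byte comes first in memory.
Reassemble most-significant byte first: 0C 88 C1 EE → 0x0C88C1EE.
0x0C88C1EE = 210289134.

210289134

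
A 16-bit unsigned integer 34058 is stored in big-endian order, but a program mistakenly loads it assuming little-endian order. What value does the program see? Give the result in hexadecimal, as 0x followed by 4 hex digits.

34058 in 16-bit hexadecimal is 0x850A.
Stored big-endian, the bytes at ascending addresses are 85 0A.
Read back as little-endian, the first byte is least significant, giving 0x0A85.

0x0A85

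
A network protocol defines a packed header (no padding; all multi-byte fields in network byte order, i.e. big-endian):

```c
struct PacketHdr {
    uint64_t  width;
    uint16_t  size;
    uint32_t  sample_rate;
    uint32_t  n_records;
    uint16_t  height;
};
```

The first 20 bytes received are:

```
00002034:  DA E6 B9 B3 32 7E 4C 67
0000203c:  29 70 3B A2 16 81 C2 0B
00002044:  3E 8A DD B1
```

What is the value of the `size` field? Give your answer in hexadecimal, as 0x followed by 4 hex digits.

`size` follows `width` (8 bytes), so it starts at byte offset 8 and occupies 2 bytes.
Bytes at offsets 8..9: 29 70.
Big-endian stores the most-significant byte at the lowest address.
The bytes are already most-significant first: 0x2970.

0x2970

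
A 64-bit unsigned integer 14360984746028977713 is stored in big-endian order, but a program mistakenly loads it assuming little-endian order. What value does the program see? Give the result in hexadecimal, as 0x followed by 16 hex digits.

14360984746028977713 in 64-bit hexadecimal is 0xC74C7789EBDC4E31.
Stored big-endian, the bytes at ascending addresses are C7 4C 77 89 EB DC 4E 31.
Read back as little-endian, the first byte is least significant, giving 0x314EDCEB89774CC7.

0x314EDCEB89774CC7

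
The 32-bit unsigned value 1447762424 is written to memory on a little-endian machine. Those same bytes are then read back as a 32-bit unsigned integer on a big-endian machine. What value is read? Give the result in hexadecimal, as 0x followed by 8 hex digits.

0xF8194B56

1447762424 in 32-bit hexadecimal is 0x564B19F8.
Stored little-endian, the bytes at ascending addresses are F8 19 4B 56.
Read back as big-endian, the last byte is least significant, giving 0xF8194B56.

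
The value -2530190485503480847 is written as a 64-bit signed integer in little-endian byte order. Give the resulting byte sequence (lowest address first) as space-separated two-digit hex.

Two's complement of -2530190485503480847 in 64 bits: 2530190485503480847 = 0x231D0AD74E82140F; invert → 0xDCE2F528B17DEBF0; add 1 → 0xDCE2F528B17DEBF1.
Split into bytes (most-significant first): DC E2 F5 28 B1 7D EB F1.
Little-endian: lowest address holds the least-significant byte.
So at ascending addresses the bytes are F1 EB 7D B1 28 F5 E2 DC.

F1 EB 7D B1 28 F5 E2 DC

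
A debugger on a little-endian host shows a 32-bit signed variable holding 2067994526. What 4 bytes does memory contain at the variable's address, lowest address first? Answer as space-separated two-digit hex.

9E 17 43 7B

2067994526 in hexadecimal, padded to 32 bits, is 0x7B43179E.
Split into bytes (most-significant first): 7B 43 17 9E.
Little-endian stores the least-significant byte at the lowest address.
So at ascending addresses the bytes are 9E 17 43 7B.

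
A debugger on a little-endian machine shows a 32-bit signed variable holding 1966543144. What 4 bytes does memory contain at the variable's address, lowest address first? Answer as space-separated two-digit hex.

28 11 37 75

1966543144 in hexadecimal, padded to 32 bits, is 0x75371128.
Split into bytes (most-significant first): 75 37 11 28.
Little-endian: lowest address holds the least-significant byte.
So at ascending addresses the bytes are 28 11 37 75.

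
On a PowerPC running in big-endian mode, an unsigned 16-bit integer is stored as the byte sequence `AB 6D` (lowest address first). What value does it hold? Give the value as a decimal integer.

43885

Big-endian: lowest address holds the most-significant byte.
The bytes are already most-significant first: 0xAB6D.
0xAB6D = 43885.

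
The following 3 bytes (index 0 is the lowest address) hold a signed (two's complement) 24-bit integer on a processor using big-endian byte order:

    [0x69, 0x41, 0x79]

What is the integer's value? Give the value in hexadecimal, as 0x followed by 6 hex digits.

In big-endian order the high byte comes first in memory.
The bytes are already most-significant first: 0x694179.

0x694179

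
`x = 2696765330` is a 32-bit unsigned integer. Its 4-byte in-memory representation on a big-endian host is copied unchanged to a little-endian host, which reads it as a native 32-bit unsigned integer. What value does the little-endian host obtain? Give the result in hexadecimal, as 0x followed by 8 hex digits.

0x925FBDA0

2696765330 in 32-bit hexadecimal is 0xA0BD5F92.
Stored big-endian, the bytes at ascending addresses are A0 BD 5F 92.
Read back as little-endian, the first byte is least significant, giving 0x925FBDA0.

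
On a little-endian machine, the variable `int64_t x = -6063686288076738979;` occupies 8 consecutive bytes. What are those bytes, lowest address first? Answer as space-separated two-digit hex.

5D 6E C7 A1 72 75 D9 AB

Two's complement of -6063686288076738979 in 64 bits: 6063686288076738979 = 0x54268A8D5E3891A3; invert → 0xABD97572A1C76E5C; add 1 → 0xABD97572A1C76E5D.
Split into bytes (most-significant first): AB D9 75 72 A1 C7 6E 5D.
Little-endian: lowest address holds the least-significant byte.
So at ascending addresses the bytes are 5D 6E C7 A1 72 75 D9 AB.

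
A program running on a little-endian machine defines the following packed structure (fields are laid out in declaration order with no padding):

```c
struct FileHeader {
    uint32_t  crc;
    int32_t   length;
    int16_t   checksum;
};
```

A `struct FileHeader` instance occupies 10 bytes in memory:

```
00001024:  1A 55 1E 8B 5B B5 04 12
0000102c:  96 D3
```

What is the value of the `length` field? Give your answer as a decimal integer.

`length` follows `crc` (4 bytes), so it starts at byte offset 4 and occupies 4 bytes.
Bytes at offsets 4..7: 5B B5 04 12.
Little-endian: lowest address holds the least-significant byte.
Reassemble most-significant byte first: 12 04 B5 5B → 0x1204B55B.
0x1204B55B = 302298459.

302298459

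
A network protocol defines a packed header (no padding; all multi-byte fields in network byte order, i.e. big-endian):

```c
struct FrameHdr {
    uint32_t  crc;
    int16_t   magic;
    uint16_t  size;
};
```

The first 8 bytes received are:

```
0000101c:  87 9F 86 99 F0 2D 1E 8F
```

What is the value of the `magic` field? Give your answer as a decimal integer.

`magic` follows `crc` (4 bytes), so it starts at byte offset 4 and occupies 2 bytes.
Bytes at offsets 4..5: F0 2D.
Big-endian: lowest address holds the most-significant byte.
The bytes are already most-significant first: 0xF02D.
Top bit is set, so as a signed 16-bit value this is 0xF02D − 2^16 = -4051.

-4051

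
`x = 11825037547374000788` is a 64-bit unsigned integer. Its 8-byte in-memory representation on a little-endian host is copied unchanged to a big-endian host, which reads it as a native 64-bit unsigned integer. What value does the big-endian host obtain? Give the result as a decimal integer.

11825037547374000788 in 64-bit hexadecimal is 0xA41AF8FF62E23A94.
Stored little-endian, the bytes at ascending addresses are 94 3A E2 62 FF F8 1A A4.
Read back as big-endian, the last byte is least significant, giving 0x943AE262FFF81AA4.
0x943AE262FFF81AA4 = 10681098381091674788.

10681098381091674788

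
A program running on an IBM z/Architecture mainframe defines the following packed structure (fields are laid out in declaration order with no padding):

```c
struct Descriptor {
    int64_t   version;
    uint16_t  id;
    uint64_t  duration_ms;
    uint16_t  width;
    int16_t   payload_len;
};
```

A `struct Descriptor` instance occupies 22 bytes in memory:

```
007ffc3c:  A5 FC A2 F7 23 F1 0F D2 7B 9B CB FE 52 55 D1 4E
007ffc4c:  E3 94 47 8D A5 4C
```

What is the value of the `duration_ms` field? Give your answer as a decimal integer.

14699276762321183636

`duration_ms` follows `version` (8 B), `id` (2 B), so it starts at offset 8 + 2 = 10 and occupies 8 bytes.
Bytes at offsets 10..17: CB FE 52 55 D1 4E E3 94.
In big-endian order the high byte comes first in memory.
The bytes are already most-significant first: 0xCBFE5255D14EE394.
0xCBFE5255D14EE394 = 14699276762321183636.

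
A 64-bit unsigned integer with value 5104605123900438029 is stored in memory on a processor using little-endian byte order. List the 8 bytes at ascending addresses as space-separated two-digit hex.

0D 76 B9 98 50 33 D7 46

5104605123900438029 in hexadecimal, padded to 64 bits, is 0x46D7335098B9760D.
Split into bytes (most-significant first): 46 D7 33 50 98 B9 76 0D.
In little-endian order the low byte comes first in memory.
So at ascending addresses the bytes are 0D 76 B9 98 50 33 D7 46.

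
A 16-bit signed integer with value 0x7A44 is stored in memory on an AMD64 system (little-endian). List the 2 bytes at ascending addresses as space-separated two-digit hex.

44 7A

Split into bytes (most-significant first): 7A 44.
In little-endian order the low byte comes first in memory.
So at ascending addresses the bytes are 44 7A.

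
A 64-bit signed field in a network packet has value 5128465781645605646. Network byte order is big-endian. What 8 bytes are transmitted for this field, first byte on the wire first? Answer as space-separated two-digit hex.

5128465781645605646 in hexadecimal, padded to 64 bits, is 0x472BF874E5BB7B0E.
Split into bytes (most-significant first): 47 2B F8 74 E5 BB 7B 0E.
In big-endian order the high byte comes first in memory.
So the memory order matches the most-significant-first order: 47 2B F8 74 E5 BB 7B 0E.

47 2B F8 74 E5 BB 7B 0E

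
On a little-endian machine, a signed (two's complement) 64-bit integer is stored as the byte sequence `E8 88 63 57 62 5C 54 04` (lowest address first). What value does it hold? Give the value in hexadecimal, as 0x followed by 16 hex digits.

Little-endian stores the least-significant byte at the lowest address.
Reassemble most-significant byte first: 04 54 5C 62 57 63 88 E8 → 0x04545C62576388E8.

0x04545C62576388E8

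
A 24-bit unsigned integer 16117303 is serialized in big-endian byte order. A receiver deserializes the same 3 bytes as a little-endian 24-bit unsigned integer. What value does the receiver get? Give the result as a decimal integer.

16117303 in 24-bit hexadecimal is 0xF5EE37.
Stored big-endian, the bytes at ascending addresses are F5 EE 37.
Read back as little-endian, the first byte is least significant, giving 0x37EEF5.
0x37EEF5 = 3665653.

3665653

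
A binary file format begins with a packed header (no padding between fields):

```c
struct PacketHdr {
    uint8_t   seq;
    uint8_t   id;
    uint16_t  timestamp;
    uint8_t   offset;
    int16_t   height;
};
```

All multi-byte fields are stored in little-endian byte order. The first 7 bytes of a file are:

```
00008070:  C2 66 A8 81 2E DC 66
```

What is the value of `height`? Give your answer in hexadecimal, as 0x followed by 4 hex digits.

`height` follows `seq` (1 B), `id` (1 B), `timestamp` (2 B), `offset` (1 B), so it starts at offset 1 + 1 + 2 + 1 = 5 and occupies 2 bytes.
Bytes at offsets 5..6: DC 66.
Little-endian stores the least-significant byte at the lowest address.
Reassemble most-significant byte first: 66 DC → 0x66DC.

0x66DC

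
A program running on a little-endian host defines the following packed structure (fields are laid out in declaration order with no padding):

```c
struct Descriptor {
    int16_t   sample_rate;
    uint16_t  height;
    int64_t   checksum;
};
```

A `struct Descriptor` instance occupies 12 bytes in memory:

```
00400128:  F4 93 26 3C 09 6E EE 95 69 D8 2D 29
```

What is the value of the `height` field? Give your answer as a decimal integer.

`height` follows `sample_rate` (2 bytes), so it starts at byte offset 2 and occupies 2 bytes.
Bytes at offsets 2..3: 26 3C.
In little-endian order the low byte comes first in memory.
Reassemble most-significant byte first: 3C 26 → 0x3C26.
0x3C26 = 15398.

15398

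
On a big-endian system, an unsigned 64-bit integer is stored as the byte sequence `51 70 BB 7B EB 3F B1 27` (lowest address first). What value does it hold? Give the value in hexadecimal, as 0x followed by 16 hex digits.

0x5170BB7BEB3FB127

Big-endian: lowest address holds the most-significant byte.
The bytes are already most-significant first: 0x5170BB7BEB3FB127.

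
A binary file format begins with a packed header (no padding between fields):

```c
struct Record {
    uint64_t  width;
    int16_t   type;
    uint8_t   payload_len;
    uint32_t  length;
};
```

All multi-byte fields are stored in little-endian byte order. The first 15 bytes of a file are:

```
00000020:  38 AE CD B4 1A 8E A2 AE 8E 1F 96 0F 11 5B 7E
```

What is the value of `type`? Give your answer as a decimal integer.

`type` follows `width` (8 bytes), so it starts at byte offset 8 and occupies 2 bytes.
Bytes at offsets 8..9: 8E 1F.
Little-endian stores the least-significant byte at the lowest address.
Reassemble most-significant byte first: 1F 8E → 0x1F8E.
0x1F8E = 8078.

8078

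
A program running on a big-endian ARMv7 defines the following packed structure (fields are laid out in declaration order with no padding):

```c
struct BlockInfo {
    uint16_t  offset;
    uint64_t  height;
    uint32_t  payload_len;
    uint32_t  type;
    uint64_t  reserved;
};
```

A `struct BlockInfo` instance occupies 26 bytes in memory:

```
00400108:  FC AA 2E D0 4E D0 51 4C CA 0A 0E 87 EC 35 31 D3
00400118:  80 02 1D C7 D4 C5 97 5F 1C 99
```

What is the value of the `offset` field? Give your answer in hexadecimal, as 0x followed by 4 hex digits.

0xFCAA

`offset` is the first field, at byte offset 0, occupying 2 bytes.
Bytes at offsets 0..1: FC AA.
Big-endian stores the most-significant byte at the lowest address.
The bytes are already most-significant first: 0xFCAA.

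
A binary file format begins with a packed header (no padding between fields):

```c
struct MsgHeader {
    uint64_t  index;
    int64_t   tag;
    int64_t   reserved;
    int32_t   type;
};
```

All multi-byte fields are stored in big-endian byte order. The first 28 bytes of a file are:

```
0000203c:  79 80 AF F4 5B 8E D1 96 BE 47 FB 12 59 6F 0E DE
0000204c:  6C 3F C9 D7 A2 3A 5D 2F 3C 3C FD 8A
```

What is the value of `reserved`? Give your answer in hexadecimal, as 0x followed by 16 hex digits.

`reserved` follows `index` (8 B), `tag` (8 B), so it starts at offset 8 + 8 = 16 and occupies 8 bytes.
Bytes at offsets 16..23: 6C 3F C9 D7 A2 3A 5D 2F.
Big-endian stores the most-significant byte at the lowest address.
The bytes are already most-significant first: 0x6C3FC9D7A23A5D2F.

0x6C3FC9D7A23A5D2F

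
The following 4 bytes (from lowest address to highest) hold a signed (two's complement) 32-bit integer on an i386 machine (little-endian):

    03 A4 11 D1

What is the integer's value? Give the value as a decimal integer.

-787373053

Little-endian: lowest address holds the least-significant byte.
Reassemble most-significant byte first: D1 11 A4 03 → 0xD111A403.
Top bit is set, so as a signed 32-bit value this is 0xD111A403 − 2^32 = -787373053.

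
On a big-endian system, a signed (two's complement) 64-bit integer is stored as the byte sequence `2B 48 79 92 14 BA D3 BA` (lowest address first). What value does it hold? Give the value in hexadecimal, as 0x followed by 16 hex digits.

In big-endian order the high byte comes first in memory.
The bytes are already most-significant first: 0x2B48799214BAD3BA.

0x2B48799214BAD3BA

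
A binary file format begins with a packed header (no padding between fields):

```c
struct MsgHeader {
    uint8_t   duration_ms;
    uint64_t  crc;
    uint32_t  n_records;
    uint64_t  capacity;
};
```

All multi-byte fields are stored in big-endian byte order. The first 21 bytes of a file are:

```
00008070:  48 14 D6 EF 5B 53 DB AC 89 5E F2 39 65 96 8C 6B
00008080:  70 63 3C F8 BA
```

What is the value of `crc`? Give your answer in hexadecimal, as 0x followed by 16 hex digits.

0x14D6EF5B53DBAC89

`crc` follows `duration_ms` (1 byte), so it starts at byte offset 1 and occupies 8 bytes.
Bytes at offsets 1..8: 14 D6 EF 5B 53 DB AC 89.
Big-endian stores the most-significant byte at the lowest address.
The bytes are already most-significant first: 0x14D6EF5B53DBAC89.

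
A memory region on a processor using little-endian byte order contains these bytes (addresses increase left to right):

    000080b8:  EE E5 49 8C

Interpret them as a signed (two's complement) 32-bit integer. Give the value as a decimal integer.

Little-endian: lowest address holds the least-significant byte.
Reassemble most-significant byte first: 8C 49 E5 EE → 0x8C49E5EE.
Top bit is set, so as a signed 32-bit value this is 0x8C49E5EE − 2^32 = -1941314066.

-1941314066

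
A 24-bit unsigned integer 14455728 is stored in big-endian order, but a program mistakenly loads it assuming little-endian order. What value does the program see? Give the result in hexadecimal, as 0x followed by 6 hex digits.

14455728 in 24-bit hexadecimal is 0xDC93B0.
Stored big-endian, the bytes at ascending addresses are DC 93 B0.
Read back as little-endian, the first byte is least significant, giving 0xB093DC.

0xB093DC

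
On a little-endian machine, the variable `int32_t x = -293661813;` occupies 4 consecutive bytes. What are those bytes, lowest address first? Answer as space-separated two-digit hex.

8B 13 7F EE

Two's complement of -293661813 in 32 bits: 293661813 = 0x1180EC75; invert → 0xEE7F138A; add 1 → 0xEE7F138B.
Split into bytes (most-significant first): EE 7F 13 8B.
Little-endian stores the least-significant byte at the lowest address.
So at ascending addresses the bytes are 8B 13 7F EE.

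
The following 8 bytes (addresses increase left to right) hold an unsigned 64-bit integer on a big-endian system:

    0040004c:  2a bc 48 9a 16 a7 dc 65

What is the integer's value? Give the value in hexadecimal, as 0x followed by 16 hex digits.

Big-endian stores the most-significant byte at the lowest address.
The bytes are already most-significant first: 0x2ABC489A16A7DC65.

0x2ABC489A16A7DC65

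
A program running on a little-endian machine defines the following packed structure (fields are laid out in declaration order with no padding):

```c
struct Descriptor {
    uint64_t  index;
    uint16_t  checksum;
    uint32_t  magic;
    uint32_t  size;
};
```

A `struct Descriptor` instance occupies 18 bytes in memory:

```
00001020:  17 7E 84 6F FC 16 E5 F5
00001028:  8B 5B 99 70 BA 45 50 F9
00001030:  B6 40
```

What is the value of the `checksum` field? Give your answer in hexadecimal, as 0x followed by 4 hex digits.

`checksum` follows `index` (8 bytes), so it starts at byte offset 8 and occupies 2 bytes.
Bytes at offsets 8..9: 8B 5B.
In little-endian order the low byte comes first in memory.
Reassemble most-significant byte first: 5B 8B → 0x5B8B.

0x5B8B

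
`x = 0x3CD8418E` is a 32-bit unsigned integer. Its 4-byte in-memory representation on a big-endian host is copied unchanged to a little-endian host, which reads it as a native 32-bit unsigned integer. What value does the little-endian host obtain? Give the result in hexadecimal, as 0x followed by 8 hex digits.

Stored big-endian, the bytes at ascending addresses are 3C D8 41 8E.
Read back as little-endian, the first byte is least significant, giving 0x8E41D83C.

0x8E41D83C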